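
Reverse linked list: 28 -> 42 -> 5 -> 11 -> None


Step 1: curr=28, set curr.next=prev(None) | reversed so far: 28
Step 2: curr=42, set curr.next=prev(28) | reversed so far: 42 -> 28
Step 3: curr=5, set curr.next=prev(42) | reversed so far: 5 -> 42 -> 28
Step 4: curr=11, set curr.next=prev(5) | reversed so far: 11 -> 5 -> 42 -> 28

11 -> 5 -> 42 -> 28 -> None


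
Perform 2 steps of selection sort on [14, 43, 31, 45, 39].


Initial: [14, 43, 31, 45, 39]
Step 1: min=14 at 0
  Swap: [14, 43, 31, 45, 39]
Step 2: min=31 at 2
  Swap: [14, 31, 43, 45, 39]

After 2 steps: [14, 31, 43, 45, 39]


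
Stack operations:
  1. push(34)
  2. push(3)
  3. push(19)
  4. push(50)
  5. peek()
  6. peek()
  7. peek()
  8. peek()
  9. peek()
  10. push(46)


push(34) -> [34]
push(3) -> [34, 3]
push(19) -> [34, 3, 19]
push(50) -> [34, 3, 19, 50]
peek()->50
peek()->50
peek()->50
peek()->50
peek()->50
push(46) -> [34, 3, 19, 50, 46]

Final stack: [34, 3, 19, 50, 46]


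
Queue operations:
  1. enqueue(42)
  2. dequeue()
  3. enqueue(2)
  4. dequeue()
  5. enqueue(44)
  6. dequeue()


enqueue(42) -> [42]
dequeue()->42, []
enqueue(2) -> [2]
dequeue()->2, []
enqueue(44) -> [44]
dequeue()->44, []

Final queue: []


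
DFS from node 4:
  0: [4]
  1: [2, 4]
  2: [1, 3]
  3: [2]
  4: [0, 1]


Visit 4, push [1, 0]
Visit 0, push []
Visit 1, push [2]
Visit 2, push [3]
Visit 3, push []

DFS order: [4, 0, 1, 2, 3]


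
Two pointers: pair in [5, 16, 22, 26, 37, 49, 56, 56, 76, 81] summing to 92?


lo=0(5)+hi=9(81)=86
lo=1(16)+hi=9(81)=97
lo=1(16)+hi=8(76)=92

Yes: 16+76=92


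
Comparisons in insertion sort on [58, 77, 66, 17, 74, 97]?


Algorithm: insertion sort
Input: [58, 77, 66, 17, 74, 97]
Sorted: [17, 58, 66, 74, 77, 97]

9


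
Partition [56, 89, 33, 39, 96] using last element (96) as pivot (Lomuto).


Pivot: 96
  56 <= 96: advance i (no swap)
  89 <= 96: advance i (no swap)
  33 <= 96: advance i (no swap)
  39 <= 96: advance i (no swap)
Place pivot at 4: [56, 89, 33, 39, 96]

Partitioned: [56, 89, 33, 39, 96]


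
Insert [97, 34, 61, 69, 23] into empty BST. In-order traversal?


Insert 97: root
Insert 34: L from 97
Insert 61: L from 97 -> R from 34
Insert 69: L from 97 -> R from 34 -> R from 61
Insert 23: L from 97 -> L from 34

In-order: [23, 34, 61, 69, 97]


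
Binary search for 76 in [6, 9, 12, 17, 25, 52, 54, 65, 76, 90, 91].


Step 1: lo=0, hi=10, mid=5, val=52
Step 2: lo=6, hi=10, mid=8, val=76

Found at index 8


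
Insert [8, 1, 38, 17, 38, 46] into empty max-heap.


Insert 8: [8]
Insert 1: [8, 1]
Insert 38: [38, 1, 8]
Insert 17: [38, 17, 8, 1]
Insert 38: [38, 38, 8, 1, 17]
Insert 46: [46, 38, 38, 1, 17, 8]

Final heap: [46, 38, 38, 1, 17, 8]


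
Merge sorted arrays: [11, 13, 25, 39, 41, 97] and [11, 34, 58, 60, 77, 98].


Take 11 from A
Take 11 from B
Take 13 from A
Take 25 from A
Take 34 from B
Take 39 from A
Take 41 from A
Take 58 from B
Take 60 from B
Take 77 from B
Take 97 from A

Merged: [11, 11, 13, 25, 34, 39, 41, 58, 60, 77, 97, 98]


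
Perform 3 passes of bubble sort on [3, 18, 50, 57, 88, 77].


Initial: [3, 18, 50, 57, 88, 77]
Pass 1: [3, 18, 50, 57, 77, 88] (1 swaps)
Pass 2: [3, 18, 50, 57, 77, 88] (0 swaps)
Pass 3: [3, 18, 50, 57, 77, 88] (0 swaps)

After 3 passes: [3, 18, 50, 57, 77, 88]


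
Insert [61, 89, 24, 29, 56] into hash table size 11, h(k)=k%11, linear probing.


Insert 61: h=6 -> slot 6
Insert 89: h=1 -> slot 1
Insert 24: h=2 -> slot 2
Insert 29: h=7 -> slot 7
Insert 56: h=1, 2 probes -> slot 3

Table: [None, 89, 24, 56, None, None, 61, 29, None, None, None]


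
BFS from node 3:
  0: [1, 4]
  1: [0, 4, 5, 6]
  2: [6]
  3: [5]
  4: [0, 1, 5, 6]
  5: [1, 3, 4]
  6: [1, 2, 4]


Visit 3, enqueue [5]
Visit 5, enqueue [1, 4]
Visit 1, enqueue [0, 6]
Visit 4, enqueue []
Visit 0, enqueue []
Visit 6, enqueue [2]
Visit 2, enqueue []

BFS order: [3, 5, 1, 4, 0, 6, 2]


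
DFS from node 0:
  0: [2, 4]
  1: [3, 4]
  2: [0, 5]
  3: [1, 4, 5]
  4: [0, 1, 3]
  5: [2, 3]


Visit 0, push [4, 2]
Visit 2, push [5]
Visit 5, push [3]
Visit 3, push [4, 1]
Visit 1, push [4]
Visit 4, push []

DFS order: [0, 2, 5, 3, 1, 4]


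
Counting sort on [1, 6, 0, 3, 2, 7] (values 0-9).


Input: [1, 6, 0, 3, 2, 7]
Counts: [1, 1, 1, 1, 0, 0, 1, 1, 0, 0]

Sorted: [0, 1, 2, 3, 6, 7]


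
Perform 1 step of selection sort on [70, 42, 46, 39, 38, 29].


Initial: [70, 42, 46, 39, 38, 29]
Step 1: min=29 at 5
  Swap: [29, 42, 46, 39, 38, 70]

After 1 step: [29, 42, 46, 39, 38, 70]


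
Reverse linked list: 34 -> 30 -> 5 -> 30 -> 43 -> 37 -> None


Step 1: curr=34, set curr.next=prev(None) | reversed so far: 34
Step 2: curr=30, set curr.next=prev(34) | reversed so far: 30 -> 34
Step 3: curr=5, set curr.next=prev(30) | reversed so far: 5 -> 30 -> 34
Step 4: curr=30, set curr.next=prev(5) | reversed so far: 30 -> 5 -> 30 -> 34
Step 5: curr=43, set curr.next=prev(30) | reversed so far: 43 -> 30 -> 5 -> 30 -> 34
Step 6: curr=37, set curr.next=prev(43) | reversed so far: 37 -> 43 -> 30 -> 5 -> 30 -> 34

37 -> 43 -> 30 -> 5 -> 30 -> 34 -> None


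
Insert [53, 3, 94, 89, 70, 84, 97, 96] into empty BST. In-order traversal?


Insert 53: root
Insert 3: L from 53
Insert 94: R from 53
Insert 89: R from 53 -> L from 94
Insert 70: R from 53 -> L from 94 -> L from 89
Insert 84: R from 53 -> L from 94 -> L from 89 -> R from 70
Insert 97: R from 53 -> R from 94
Insert 96: R from 53 -> R from 94 -> L from 97

In-order: [3, 53, 70, 84, 89, 94, 96, 97]


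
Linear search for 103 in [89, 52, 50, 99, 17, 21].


i=0: 89!=103
i=1: 52!=103
i=2: 50!=103
i=3: 99!=103
i=4: 17!=103
i=5: 21!=103

Not found, 6 comps


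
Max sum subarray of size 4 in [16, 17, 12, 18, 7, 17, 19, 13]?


[0:4]: 63
[1:5]: 54
[2:6]: 54
[3:7]: 61
[4:8]: 56

Max: 63 at [0:4]


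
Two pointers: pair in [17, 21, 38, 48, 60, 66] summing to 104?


lo=0(17)+hi=5(66)=83
lo=1(21)+hi=5(66)=87
lo=2(38)+hi=5(66)=104

Yes: 38+66=104


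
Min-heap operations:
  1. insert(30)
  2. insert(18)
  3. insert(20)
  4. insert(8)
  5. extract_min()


insert(30) -> [30]
insert(18) -> [18, 30]
insert(20) -> [18, 30, 20]
insert(8) -> [8, 18, 20, 30]
extract_min()->8, [18, 30, 20]

Final heap: [18, 30, 20]


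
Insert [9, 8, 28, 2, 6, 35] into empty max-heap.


Insert 9: [9]
Insert 8: [9, 8]
Insert 28: [28, 8, 9]
Insert 2: [28, 8, 9, 2]
Insert 6: [28, 8, 9, 2, 6]
Insert 35: [35, 8, 28, 2, 6, 9]

Final heap: [35, 8, 28, 2, 6, 9]


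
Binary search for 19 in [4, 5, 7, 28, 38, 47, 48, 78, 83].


Step 1: lo=0, hi=8, mid=4, val=38
Step 2: lo=0, hi=3, mid=1, val=5
Step 3: lo=2, hi=3, mid=2, val=7
Step 4: lo=3, hi=3, mid=3, val=28

Not found


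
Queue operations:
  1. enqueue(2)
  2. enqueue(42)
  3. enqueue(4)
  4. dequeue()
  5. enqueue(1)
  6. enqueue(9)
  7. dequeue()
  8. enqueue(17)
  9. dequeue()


enqueue(2) -> [2]
enqueue(42) -> [2, 42]
enqueue(4) -> [2, 42, 4]
dequeue()->2, [42, 4]
enqueue(1) -> [42, 4, 1]
enqueue(9) -> [42, 4, 1, 9]
dequeue()->42, [4, 1, 9]
enqueue(17) -> [4, 1, 9, 17]
dequeue()->4, [1, 9, 17]

Final queue: [1, 9, 17]


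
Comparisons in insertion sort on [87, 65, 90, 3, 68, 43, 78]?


Algorithm: insertion sort
Input: [87, 65, 90, 3, 68, 43, 78]
Sorted: [3, 43, 65, 68, 78, 87, 90]

16


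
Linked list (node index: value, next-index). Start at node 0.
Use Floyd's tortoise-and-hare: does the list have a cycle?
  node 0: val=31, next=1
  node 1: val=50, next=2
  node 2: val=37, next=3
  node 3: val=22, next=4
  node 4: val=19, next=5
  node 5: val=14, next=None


Floyd's tortoise (slow, +1) and hare (fast, +2):
  init: slow=0, fast=0
  step 1: slow=1, fast=2
  step 2: slow=2, fast=4
  step 3: fast 4->5->None, no cycle

Cycle: no


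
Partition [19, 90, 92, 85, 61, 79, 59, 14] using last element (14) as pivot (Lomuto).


Pivot: 14
Place pivot at 0: [14, 90, 92, 85, 61, 79, 59, 19]

Partitioned: [14, 90, 92, 85, 61, 79, 59, 19]


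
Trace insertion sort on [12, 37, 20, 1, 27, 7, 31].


Initial: [12, 37, 20, 1, 27, 7, 31]
Insert 37: [12, 37, 20, 1, 27, 7, 31]
Insert 20: [12, 20, 37, 1, 27, 7, 31]
Insert 1: [1, 12, 20, 37, 27, 7, 31]
Insert 27: [1, 12, 20, 27, 37, 7, 31]
Insert 7: [1, 7, 12, 20, 27, 37, 31]
Insert 31: [1, 7, 12, 20, 27, 31, 37]

Sorted: [1, 7, 12, 20, 27, 31, 37]


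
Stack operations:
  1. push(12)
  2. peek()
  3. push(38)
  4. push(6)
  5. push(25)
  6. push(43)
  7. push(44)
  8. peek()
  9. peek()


push(12) -> [12]
peek()->12
push(38) -> [12, 38]
push(6) -> [12, 38, 6]
push(25) -> [12, 38, 6, 25]
push(43) -> [12, 38, 6, 25, 43]
push(44) -> [12, 38, 6, 25, 43, 44]
peek()->44
peek()->44

Final stack: [12, 38, 6, 25, 43, 44]


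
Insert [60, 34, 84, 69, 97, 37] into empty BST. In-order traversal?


Insert 60: root
Insert 34: L from 60
Insert 84: R from 60
Insert 69: R from 60 -> L from 84
Insert 97: R from 60 -> R from 84
Insert 37: L from 60 -> R from 34

In-order: [34, 37, 60, 69, 84, 97]


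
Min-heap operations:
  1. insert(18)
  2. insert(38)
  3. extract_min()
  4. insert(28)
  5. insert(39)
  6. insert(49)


insert(18) -> [18]
insert(38) -> [18, 38]
extract_min()->18, [38]
insert(28) -> [28, 38]
insert(39) -> [28, 38, 39]
insert(49) -> [28, 38, 39, 49]

Final heap: [28, 38, 39, 49]


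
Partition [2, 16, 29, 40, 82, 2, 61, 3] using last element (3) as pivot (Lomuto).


Pivot: 3
  2 <= 3: advance i (no swap)
  2 <= 3: swap -> [2, 2, 29, 40, 82, 16, 61, 3]
Place pivot at 2: [2, 2, 3, 40, 82, 16, 61, 29]

Partitioned: [2, 2, 3, 40, 82, 16, 61, 29]


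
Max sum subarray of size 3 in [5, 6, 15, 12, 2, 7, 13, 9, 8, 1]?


[0:3]: 26
[1:4]: 33
[2:5]: 29
[3:6]: 21
[4:7]: 22
[5:8]: 29
[6:9]: 30
[7:10]: 18

Max: 33 at [1:4]


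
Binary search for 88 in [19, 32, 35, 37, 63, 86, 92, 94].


Step 1: lo=0, hi=7, mid=3, val=37
Step 2: lo=4, hi=7, mid=5, val=86
Step 3: lo=6, hi=7, mid=6, val=92

Not found


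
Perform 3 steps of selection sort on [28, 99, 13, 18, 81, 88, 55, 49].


Initial: [28, 99, 13, 18, 81, 88, 55, 49]
Step 1: min=13 at 2
  Swap: [13, 99, 28, 18, 81, 88, 55, 49]
Step 2: min=18 at 3
  Swap: [13, 18, 28, 99, 81, 88, 55, 49]
Step 3: min=28 at 2
  Swap: [13, 18, 28, 99, 81, 88, 55, 49]

After 3 steps: [13, 18, 28, 99, 81, 88, 55, 49]


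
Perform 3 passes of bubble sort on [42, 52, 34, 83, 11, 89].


Initial: [42, 52, 34, 83, 11, 89]
Pass 1: [42, 34, 52, 11, 83, 89] (2 swaps)
Pass 2: [34, 42, 11, 52, 83, 89] (2 swaps)
Pass 3: [34, 11, 42, 52, 83, 89] (1 swaps)

After 3 passes: [34, 11, 42, 52, 83, 89]


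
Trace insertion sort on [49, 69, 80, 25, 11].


Initial: [49, 69, 80, 25, 11]
Insert 69: [49, 69, 80, 25, 11]
Insert 80: [49, 69, 80, 25, 11]
Insert 25: [25, 49, 69, 80, 11]
Insert 11: [11, 25, 49, 69, 80]

Sorted: [11, 25, 49, 69, 80]


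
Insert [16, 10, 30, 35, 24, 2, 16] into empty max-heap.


Insert 16: [16]
Insert 10: [16, 10]
Insert 30: [30, 10, 16]
Insert 35: [35, 30, 16, 10]
Insert 24: [35, 30, 16, 10, 24]
Insert 2: [35, 30, 16, 10, 24, 2]
Insert 16: [35, 30, 16, 10, 24, 2, 16]

Final heap: [35, 30, 16, 10, 24, 2, 16]


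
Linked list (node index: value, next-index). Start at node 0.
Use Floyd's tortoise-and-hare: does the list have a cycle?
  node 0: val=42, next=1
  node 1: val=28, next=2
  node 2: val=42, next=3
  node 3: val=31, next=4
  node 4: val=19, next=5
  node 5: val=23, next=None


Floyd's tortoise (slow, +1) and hare (fast, +2):
  init: slow=0, fast=0
  step 1: slow=1, fast=2
  step 2: slow=2, fast=4
  step 3: fast 4->5->None, no cycle

Cycle: no


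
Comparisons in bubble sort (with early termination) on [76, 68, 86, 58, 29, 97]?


Algorithm: bubble sort (with early termination)
Input: [76, 68, 86, 58, 29, 97]
Sorted: [29, 58, 68, 76, 86, 97]

15


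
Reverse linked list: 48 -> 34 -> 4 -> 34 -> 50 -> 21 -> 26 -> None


Step 1: curr=48, set curr.next=prev(None) | reversed so far: 48
Step 2: curr=34, set curr.next=prev(48) | reversed so far: 34 -> 48
Step 3: curr=4, set curr.next=prev(34) | reversed so far: 4 -> 34 -> 48
Step 4: curr=34, set curr.next=prev(4) | reversed so far: 34 -> 4 -> 34 -> 48
Step 5: curr=50, set curr.next=prev(34) | reversed so far: 50 -> 34 -> 4 -> 34 -> 48
Step 6: curr=21, set curr.next=prev(50) | reversed so far: 21 -> 50 -> 34 -> 4 -> 34 -> 48
Step 7: curr=26, set curr.next=prev(21) | reversed so far: 26 -> 21 -> 50 -> 34 -> 4 -> 34 -> 48

26 -> 21 -> 50 -> 34 -> 4 -> 34 -> 48 -> None


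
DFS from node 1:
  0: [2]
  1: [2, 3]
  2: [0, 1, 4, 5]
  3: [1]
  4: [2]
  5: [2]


Visit 1, push [3, 2]
Visit 2, push [5, 4, 0]
Visit 0, push []
Visit 4, push []
Visit 5, push []
Visit 3, push []

DFS order: [1, 2, 0, 4, 5, 3]


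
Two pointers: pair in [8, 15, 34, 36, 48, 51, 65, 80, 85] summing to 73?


lo=0(8)+hi=8(85)=93
lo=0(8)+hi=7(80)=88
lo=0(8)+hi=6(65)=73

Yes: 8+65=73


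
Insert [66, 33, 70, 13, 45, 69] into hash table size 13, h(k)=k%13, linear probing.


Insert 66: h=1 -> slot 1
Insert 33: h=7 -> slot 7
Insert 70: h=5 -> slot 5
Insert 13: h=0 -> slot 0
Insert 45: h=6 -> slot 6
Insert 69: h=4 -> slot 4

Table: [13, 66, None, None, 69, 70, 45, 33, None, None, None, None, None]


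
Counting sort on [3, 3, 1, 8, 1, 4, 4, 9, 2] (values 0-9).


Input: [3, 3, 1, 8, 1, 4, 4, 9, 2]
Counts: [0, 2, 1, 2, 2, 0, 0, 0, 1, 1]

Sorted: [1, 1, 2, 3, 3, 4, 4, 8, 9]


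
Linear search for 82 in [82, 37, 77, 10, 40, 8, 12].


i=0: 82==82 found!

Found at 0, 1 comps


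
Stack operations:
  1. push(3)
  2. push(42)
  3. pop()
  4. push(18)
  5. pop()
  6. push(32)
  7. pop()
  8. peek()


push(3) -> [3]
push(42) -> [3, 42]
pop()->42, [3]
push(18) -> [3, 18]
pop()->18, [3]
push(32) -> [3, 32]
pop()->32, [3]
peek()->3

Final stack: [3]


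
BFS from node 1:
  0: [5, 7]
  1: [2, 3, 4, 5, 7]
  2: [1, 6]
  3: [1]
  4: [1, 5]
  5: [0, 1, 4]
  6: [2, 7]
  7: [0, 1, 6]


Visit 1, enqueue [2, 3, 4, 5, 7]
Visit 2, enqueue [6]
Visit 3, enqueue []
Visit 4, enqueue []
Visit 5, enqueue [0]
Visit 7, enqueue []
Visit 6, enqueue []
Visit 0, enqueue []

BFS order: [1, 2, 3, 4, 5, 7, 6, 0]


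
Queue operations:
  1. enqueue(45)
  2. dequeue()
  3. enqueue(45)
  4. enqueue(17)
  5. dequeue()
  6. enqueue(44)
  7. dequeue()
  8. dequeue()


enqueue(45) -> [45]
dequeue()->45, []
enqueue(45) -> [45]
enqueue(17) -> [45, 17]
dequeue()->45, [17]
enqueue(44) -> [17, 44]
dequeue()->17, [44]
dequeue()->44, []

Final queue: []


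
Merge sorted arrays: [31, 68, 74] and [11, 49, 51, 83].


Take 11 from B
Take 31 from A
Take 49 from B
Take 51 from B
Take 68 from A
Take 74 from A

Merged: [11, 31, 49, 51, 68, 74, 83]


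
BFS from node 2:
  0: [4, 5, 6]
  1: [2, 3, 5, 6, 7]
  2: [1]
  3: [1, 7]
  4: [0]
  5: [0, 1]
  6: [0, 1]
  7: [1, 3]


Visit 2, enqueue [1]
Visit 1, enqueue [3, 5, 6, 7]
Visit 3, enqueue []
Visit 5, enqueue [0]
Visit 6, enqueue []
Visit 7, enqueue []
Visit 0, enqueue [4]
Visit 4, enqueue []

BFS order: [2, 1, 3, 5, 6, 7, 0, 4]


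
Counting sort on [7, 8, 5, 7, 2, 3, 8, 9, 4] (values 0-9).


Input: [7, 8, 5, 7, 2, 3, 8, 9, 4]
Counts: [0, 0, 1, 1, 1, 1, 0, 2, 2, 1]

Sorted: [2, 3, 4, 5, 7, 7, 8, 8, 9]


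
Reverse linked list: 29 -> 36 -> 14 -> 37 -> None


Step 1: curr=29, set curr.next=prev(None) | reversed so far: 29
Step 2: curr=36, set curr.next=prev(29) | reversed so far: 36 -> 29
Step 3: curr=14, set curr.next=prev(36) | reversed so far: 14 -> 36 -> 29
Step 4: curr=37, set curr.next=prev(14) | reversed so far: 37 -> 14 -> 36 -> 29

37 -> 14 -> 36 -> 29 -> None


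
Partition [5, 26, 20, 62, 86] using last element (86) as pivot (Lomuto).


Pivot: 86
  5 <= 86: advance i (no swap)
  26 <= 86: advance i (no swap)
  20 <= 86: advance i (no swap)
  62 <= 86: advance i (no swap)
Place pivot at 4: [5, 26, 20, 62, 86]

Partitioned: [5, 26, 20, 62, 86]


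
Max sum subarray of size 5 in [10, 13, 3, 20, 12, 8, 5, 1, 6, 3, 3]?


[0:5]: 58
[1:6]: 56
[2:7]: 48
[3:8]: 46
[4:9]: 32
[5:10]: 23
[6:11]: 18

Max: 58 at [0:5]


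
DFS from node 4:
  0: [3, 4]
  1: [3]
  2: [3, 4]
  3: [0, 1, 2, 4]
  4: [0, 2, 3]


Visit 4, push [3, 2, 0]
Visit 0, push [3]
Visit 3, push [2, 1]
Visit 1, push []
Visit 2, push []

DFS order: [4, 0, 3, 1, 2]


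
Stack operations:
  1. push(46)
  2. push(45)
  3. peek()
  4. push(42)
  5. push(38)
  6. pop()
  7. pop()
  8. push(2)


push(46) -> [46]
push(45) -> [46, 45]
peek()->45
push(42) -> [46, 45, 42]
push(38) -> [46, 45, 42, 38]
pop()->38, [46, 45, 42]
pop()->42, [46, 45]
push(2) -> [46, 45, 2]

Final stack: [46, 45, 2]


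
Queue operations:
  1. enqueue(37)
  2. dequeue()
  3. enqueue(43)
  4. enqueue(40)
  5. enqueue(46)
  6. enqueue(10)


enqueue(37) -> [37]
dequeue()->37, []
enqueue(43) -> [43]
enqueue(40) -> [43, 40]
enqueue(46) -> [43, 40, 46]
enqueue(10) -> [43, 40, 46, 10]

Final queue: [43, 40, 46, 10]


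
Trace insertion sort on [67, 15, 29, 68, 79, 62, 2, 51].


Initial: [67, 15, 29, 68, 79, 62, 2, 51]
Insert 15: [15, 67, 29, 68, 79, 62, 2, 51]
Insert 29: [15, 29, 67, 68, 79, 62, 2, 51]
Insert 68: [15, 29, 67, 68, 79, 62, 2, 51]
Insert 79: [15, 29, 67, 68, 79, 62, 2, 51]
Insert 62: [15, 29, 62, 67, 68, 79, 2, 51]
Insert 2: [2, 15, 29, 62, 67, 68, 79, 51]
Insert 51: [2, 15, 29, 51, 62, 67, 68, 79]

Sorted: [2, 15, 29, 51, 62, 67, 68, 79]


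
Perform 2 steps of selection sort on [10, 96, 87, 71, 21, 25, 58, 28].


Initial: [10, 96, 87, 71, 21, 25, 58, 28]
Step 1: min=10 at 0
  Swap: [10, 96, 87, 71, 21, 25, 58, 28]
Step 2: min=21 at 4
  Swap: [10, 21, 87, 71, 96, 25, 58, 28]

After 2 steps: [10, 21, 87, 71, 96, 25, 58, 28]


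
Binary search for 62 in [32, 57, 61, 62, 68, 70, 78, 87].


Step 1: lo=0, hi=7, mid=3, val=62

Found at index 3


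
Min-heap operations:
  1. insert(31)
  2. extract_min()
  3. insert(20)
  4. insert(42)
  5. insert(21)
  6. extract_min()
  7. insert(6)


insert(31) -> [31]
extract_min()->31, []
insert(20) -> [20]
insert(42) -> [20, 42]
insert(21) -> [20, 42, 21]
extract_min()->20, [21, 42]
insert(6) -> [6, 42, 21]

Final heap: [6, 42, 21]


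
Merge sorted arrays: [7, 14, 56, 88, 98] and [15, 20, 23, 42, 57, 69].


Take 7 from A
Take 14 from A
Take 15 from B
Take 20 from B
Take 23 from B
Take 42 from B
Take 56 from A
Take 57 from B
Take 69 from B

Merged: [7, 14, 15, 20, 23, 42, 56, 57, 69, 88, 98]


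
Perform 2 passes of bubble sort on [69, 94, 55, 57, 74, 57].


Initial: [69, 94, 55, 57, 74, 57]
Pass 1: [69, 55, 57, 74, 57, 94] (4 swaps)
Pass 2: [55, 57, 69, 57, 74, 94] (3 swaps)

After 2 passes: [55, 57, 69, 57, 74, 94]


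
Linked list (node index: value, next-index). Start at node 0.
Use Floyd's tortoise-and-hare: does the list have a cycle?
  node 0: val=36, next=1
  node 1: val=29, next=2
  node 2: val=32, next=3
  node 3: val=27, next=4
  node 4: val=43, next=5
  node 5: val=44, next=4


Floyd's tortoise (slow, +1) and hare (fast, +2):
  init: slow=0, fast=0
  step 1: slow=1, fast=2
  step 2: slow=2, fast=4
  step 3: slow=3, fast=4
  step 4: slow=4, fast=4
  slow == fast at node 4: cycle detected

Cycle: yes


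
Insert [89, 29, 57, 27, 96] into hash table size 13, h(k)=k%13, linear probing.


Insert 89: h=11 -> slot 11
Insert 29: h=3 -> slot 3
Insert 57: h=5 -> slot 5
Insert 27: h=1 -> slot 1
Insert 96: h=5, 1 probes -> slot 6

Table: [None, 27, None, 29, None, 57, 96, None, None, None, None, 89, None]


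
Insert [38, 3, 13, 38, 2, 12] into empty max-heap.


Insert 38: [38]
Insert 3: [38, 3]
Insert 13: [38, 3, 13]
Insert 38: [38, 38, 13, 3]
Insert 2: [38, 38, 13, 3, 2]
Insert 12: [38, 38, 13, 3, 2, 12]

Final heap: [38, 38, 13, 3, 2, 12]


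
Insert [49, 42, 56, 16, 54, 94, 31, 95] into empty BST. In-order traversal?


Insert 49: root
Insert 42: L from 49
Insert 56: R from 49
Insert 16: L from 49 -> L from 42
Insert 54: R from 49 -> L from 56
Insert 94: R from 49 -> R from 56
Insert 31: L from 49 -> L from 42 -> R from 16
Insert 95: R from 49 -> R from 56 -> R from 94

In-order: [16, 31, 42, 49, 54, 56, 94, 95]


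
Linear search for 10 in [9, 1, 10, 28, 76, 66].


i=0: 9!=10
i=1: 1!=10
i=2: 10==10 found!

Found at 2, 3 comps


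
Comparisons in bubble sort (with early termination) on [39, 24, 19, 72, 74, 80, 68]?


Algorithm: bubble sort (with early termination)
Input: [39, 24, 19, 72, 74, 80, 68]
Sorted: [19, 24, 39, 68, 72, 74, 80]

18


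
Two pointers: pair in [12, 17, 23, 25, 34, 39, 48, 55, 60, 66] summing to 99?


lo=0(12)+hi=9(66)=78
lo=1(17)+hi=9(66)=83
lo=2(23)+hi=9(66)=89
lo=3(25)+hi=9(66)=91
lo=4(34)+hi=9(66)=100
lo=4(34)+hi=8(60)=94
lo=5(39)+hi=8(60)=99

Yes: 39+60=99


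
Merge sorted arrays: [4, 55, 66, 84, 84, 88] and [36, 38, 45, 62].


Take 4 from A
Take 36 from B
Take 38 from B
Take 45 from B
Take 55 from A
Take 62 from B

Merged: [4, 36, 38, 45, 55, 62, 66, 84, 84, 88]


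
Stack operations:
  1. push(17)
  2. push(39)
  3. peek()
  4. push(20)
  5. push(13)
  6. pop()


push(17) -> [17]
push(39) -> [17, 39]
peek()->39
push(20) -> [17, 39, 20]
push(13) -> [17, 39, 20, 13]
pop()->13, [17, 39, 20]

Final stack: [17, 39, 20]


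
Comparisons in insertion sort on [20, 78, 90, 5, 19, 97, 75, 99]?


Algorithm: insertion sort
Input: [20, 78, 90, 5, 19, 97, 75, 99]
Sorted: [5, 19, 20, 75, 78, 90, 97, 99]

15


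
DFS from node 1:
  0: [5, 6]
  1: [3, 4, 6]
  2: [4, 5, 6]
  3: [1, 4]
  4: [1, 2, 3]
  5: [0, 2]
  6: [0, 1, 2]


Visit 1, push [6, 4, 3]
Visit 3, push [4]
Visit 4, push [2]
Visit 2, push [6, 5]
Visit 5, push [0]
Visit 0, push [6]
Visit 6, push []

DFS order: [1, 3, 4, 2, 5, 0, 6]


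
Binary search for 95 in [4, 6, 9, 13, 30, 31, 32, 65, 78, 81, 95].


Step 1: lo=0, hi=10, mid=5, val=31
Step 2: lo=6, hi=10, mid=8, val=78
Step 3: lo=9, hi=10, mid=9, val=81
Step 4: lo=10, hi=10, mid=10, val=95

Found at index 10


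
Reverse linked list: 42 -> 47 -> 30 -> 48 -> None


Step 1: curr=42, set curr.next=prev(None) | reversed so far: 42
Step 2: curr=47, set curr.next=prev(42) | reversed so far: 47 -> 42
Step 3: curr=30, set curr.next=prev(47) | reversed so far: 30 -> 47 -> 42
Step 4: curr=48, set curr.next=prev(30) | reversed so far: 48 -> 30 -> 47 -> 42

48 -> 30 -> 47 -> 42 -> None


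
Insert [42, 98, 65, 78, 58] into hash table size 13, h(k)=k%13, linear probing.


Insert 42: h=3 -> slot 3
Insert 98: h=7 -> slot 7
Insert 65: h=0 -> slot 0
Insert 78: h=0, 1 probes -> slot 1
Insert 58: h=6 -> slot 6

Table: [65, 78, None, 42, None, None, 58, 98, None, None, None, None, None]


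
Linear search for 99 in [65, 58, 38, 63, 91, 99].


i=0: 65!=99
i=1: 58!=99
i=2: 38!=99
i=3: 63!=99
i=4: 91!=99
i=5: 99==99 found!

Found at 5, 6 comps


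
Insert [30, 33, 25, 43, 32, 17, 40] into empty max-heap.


Insert 30: [30]
Insert 33: [33, 30]
Insert 25: [33, 30, 25]
Insert 43: [43, 33, 25, 30]
Insert 32: [43, 33, 25, 30, 32]
Insert 17: [43, 33, 25, 30, 32, 17]
Insert 40: [43, 33, 40, 30, 32, 17, 25]

Final heap: [43, 33, 40, 30, 32, 17, 25]


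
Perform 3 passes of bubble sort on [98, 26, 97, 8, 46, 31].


Initial: [98, 26, 97, 8, 46, 31]
Pass 1: [26, 97, 8, 46, 31, 98] (5 swaps)
Pass 2: [26, 8, 46, 31, 97, 98] (3 swaps)
Pass 3: [8, 26, 31, 46, 97, 98] (2 swaps)

After 3 passes: [8, 26, 31, 46, 97, 98]


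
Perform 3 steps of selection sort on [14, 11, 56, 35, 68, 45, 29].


Initial: [14, 11, 56, 35, 68, 45, 29]
Step 1: min=11 at 1
  Swap: [11, 14, 56, 35, 68, 45, 29]
Step 2: min=14 at 1
  Swap: [11, 14, 56, 35, 68, 45, 29]
Step 3: min=29 at 6
  Swap: [11, 14, 29, 35, 68, 45, 56]

After 3 steps: [11, 14, 29, 35, 68, 45, 56]


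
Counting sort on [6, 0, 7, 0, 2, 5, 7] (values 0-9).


Input: [6, 0, 7, 0, 2, 5, 7]
Counts: [2, 0, 1, 0, 0, 1, 1, 2, 0, 0]

Sorted: [0, 0, 2, 5, 6, 7, 7]


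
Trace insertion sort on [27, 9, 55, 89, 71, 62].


Initial: [27, 9, 55, 89, 71, 62]
Insert 9: [9, 27, 55, 89, 71, 62]
Insert 55: [9, 27, 55, 89, 71, 62]
Insert 89: [9, 27, 55, 89, 71, 62]
Insert 71: [9, 27, 55, 71, 89, 62]
Insert 62: [9, 27, 55, 62, 71, 89]

Sorted: [9, 27, 55, 62, 71, 89]


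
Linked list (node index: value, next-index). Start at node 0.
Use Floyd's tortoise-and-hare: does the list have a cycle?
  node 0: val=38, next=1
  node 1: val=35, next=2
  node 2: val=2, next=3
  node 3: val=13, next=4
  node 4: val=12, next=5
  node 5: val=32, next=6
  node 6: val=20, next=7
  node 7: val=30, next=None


Floyd's tortoise (slow, +1) and hare (fast, +2):
  init: slow=0, fast=0
  step 1: slow=1, fast=2
  step 2: slow=2, fast=4
  step 3: slow=3, fast=6
  step 4: fast 6->7->None, no cycle

Cycle: no


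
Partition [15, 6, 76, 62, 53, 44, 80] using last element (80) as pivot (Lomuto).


Pivot: 80
  15 <= 80: advance i (no swap)
  6 <= 80: advance i (no swap)
  76 <= 80: advance i (no swap)
  62 <= 80: advance i (no swap)
  53 <= 80: advance i (no swap)
  44 <= 80: advance i (no swap)
Place pivot at 6: [15, 6, 76, 62, 53, 44, 80]

Partitioned: [15, 6, 76, 62, 53, 44, 80]


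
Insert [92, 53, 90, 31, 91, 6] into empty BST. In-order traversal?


Insert 92: root
Insert 53: L from 92
Insert 90: L from 92 -> R from 53
Insert 31: L from 92 -> L from 53
Insert 91: L from 92 -> R from 53 -> R from 90
Insert 6: L from 92 -> L from 53 -> L from 31

In-order: [6, 31, 53, 90, 91, 92]


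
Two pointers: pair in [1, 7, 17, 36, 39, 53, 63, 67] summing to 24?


lo=0(1)+hi=7(67)=68
lo=0(1)+hi=6(63)=64
lo=0(1)+hi=5(53)=54
lo=0(1)+hi=4(39)=40
lo=0(1)+hi=3(36)=37
lo=0(1)+hi=2(17)=18
lo=1(7)+hi=2(17)=24

Yes: 7+17=24


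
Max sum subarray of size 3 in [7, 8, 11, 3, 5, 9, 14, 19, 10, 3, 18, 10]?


[0:3]: 26
[1:4]: 22
[2:5]: 19
[3:6]: 17
[4:7]: 28
[5:8]: 42
[6:9]: 43
[7:10]: 32
[8:11]: 31
[9:12]: 31

Max: 43 at [6:9]


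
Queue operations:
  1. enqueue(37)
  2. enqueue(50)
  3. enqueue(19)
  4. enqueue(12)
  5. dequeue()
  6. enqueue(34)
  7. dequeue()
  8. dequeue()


enqueue(37) -> [37]
enqueue(50) -> [37, 50]
enqueue(19) -> [37, 50, 19]
enqueue(12) -> [37, 50, 19, 12]
dequeue()->37, [50, 19, 12]
enqueue(34) -> [50, 19, 12, 34]
dequeue()->50, [19, 12, 34]
dequeue()->19, [12, 34]

Final queue: [12, 34]


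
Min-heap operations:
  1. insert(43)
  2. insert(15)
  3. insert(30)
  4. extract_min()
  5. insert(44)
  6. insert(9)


insert(43) -> [43]
insert(15) -> [15, 43]
insert(30) -> [15, 43, 30]
extract_min()->15, [30, 43]
insert(44) -> [30, 43, 44]
insert(9) -> [9, 30, 44, 43]

Final heap: [9, 30, 44, 43]


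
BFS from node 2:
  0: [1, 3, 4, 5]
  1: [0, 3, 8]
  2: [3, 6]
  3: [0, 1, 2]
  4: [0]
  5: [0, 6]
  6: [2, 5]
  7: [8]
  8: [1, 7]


Visit 2, enqueue [3, 6]
Visit 3, enqueue [0, 1]
Visit 6, enqueue [5]
Visit 0, enqueue [4]
Visit 1, enqueue [8]
Visit 5, enqueue []
Visit 4, enqueue []
Visit 8, enqueue [7]
Visit 7, enqueue []

BFS order: [2, 3, 6, 0, 1, 5, 4, 8, 7]


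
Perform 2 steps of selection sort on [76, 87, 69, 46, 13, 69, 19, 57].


Initial: [76, 87, 69, 46, 13, 69, 19, 57]
Step 1: min=13 at 4
  Swap: [13, 87, 69, 46, 76, 69, 19, 57]
Step 2: min=19 at 6
  Swap: [13, 19, 69, 46, 76, 69, 87, 57]

After 2 steps: [13, 19, 69, 46, 76, 69, 87, 57]


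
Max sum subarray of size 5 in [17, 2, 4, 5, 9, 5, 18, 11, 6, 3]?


[0:5]: 37
[1:6]: 25
[2:7]: 41
[3:8]: 48
[4:9]: 49
[5:10]: 43

Max: 49 at [4:9]


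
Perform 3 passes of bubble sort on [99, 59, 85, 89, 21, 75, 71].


Initial: [99, 59, 85, 89, 21, 75, 71]
Pass 1: [59, 85, 89, 21, 75, 71, 99] (6 swaps)
Pass 2: [59, 85, 21, 75, 71, 89, 99] (3 swaps)
Pass 3: [59, 21, 75, 71, 85, 89, 99] (3 swaps)

After 3 passes: [59, 21, 75, 71, 85, 89, 99]


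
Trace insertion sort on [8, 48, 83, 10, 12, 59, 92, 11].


Initial: [8, 48, 83, 10, 12, 59, 92, 11]
Insert 48: [8, 48, 83, 10, 12, 59, 92, 11]
Insert 83: [8, 48, 83, 10, 12, 59, 92, 11]
Insert 10: [8, 10, 48, 83, 12, 59, 92, 11]
Insert 12: [8, 10, 12, 48, 83, 59, 92, 11]
Insert 59: [8, 10, 12, 48, 59, 83, 92, 11]
Insert 92: [8, 10, 12, 48, 59, 83, 92, 11]
Insert 11: [8, 10, 11, 12, 48, 59, 83, 92]

Sorted: [8, 10, 11, 12, 48, 59, 83, 92]


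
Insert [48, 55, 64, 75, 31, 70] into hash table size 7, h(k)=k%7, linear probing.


Insert 48: h=6 -> slot 6
Insert 55: h=6, 1 probes -> slot 0
Insert 64: h=1 -> slot 1
Insert 75: h=5 -> slot 5
Insert 31: h=3 -> slot 3
Insert 70: h=0, 2 probes -> slot 2

Table: [55, 64, 70, 31, None, 75, 48]


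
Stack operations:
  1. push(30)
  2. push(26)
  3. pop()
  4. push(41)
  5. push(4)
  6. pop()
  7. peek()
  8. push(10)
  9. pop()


push(30) -> [30]
push(26) -> [30, 26]
pop()->26, [30]
push(41) -> [30, 41]
push(4) -> [30, 41, 4]
pop()->4, [30, 41]
peek()->41
push(10) -> [30, 41, 10]
pop()->10, [30, 41]

Final stack: [30, 41]


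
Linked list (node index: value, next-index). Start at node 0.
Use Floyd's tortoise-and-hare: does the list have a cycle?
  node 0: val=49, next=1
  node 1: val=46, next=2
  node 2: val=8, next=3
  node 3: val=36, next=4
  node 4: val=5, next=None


Floyd's tortoise (slow, +1) and hare (fast, +2):
  init: slow=0, fast=0
  step 1: slow=1, fast=2
  step 2: slow=2, fast=4
  step 3: fast -> None, no cycle

Cycle: no


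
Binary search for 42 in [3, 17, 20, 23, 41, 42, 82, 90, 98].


Step 1: lo=0, hi=8, mid=4, val=41
Step 2: lo=5, hi=8, mid=6, val=82
Step 3: lo=5, hi=5, mid=5, val=42

Found at index 5


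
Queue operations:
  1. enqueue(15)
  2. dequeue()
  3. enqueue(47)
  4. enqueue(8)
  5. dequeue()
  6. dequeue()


enqueue(15) -> [15]
dequeue()->15, []
enqueue(47) -> [47]
enqueue(8) -> [47, 8]
dequeue()->47, [8]
dequeue()->8, []

Final queue: []


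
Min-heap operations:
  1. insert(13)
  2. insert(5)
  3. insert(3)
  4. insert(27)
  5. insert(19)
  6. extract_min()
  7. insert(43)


insert(13) -> [13]
insert(5) -> [5, 13]
insert(3) -> [3, 13, 5]
insert(27) -> [3, 13, 5, 27]
insert(19) -> [3, 13, 5, 27, 19]
extract_min()->3, [5, 13, 19, 27]
insert(43) -> [5, 13, 19, 27, 43]

Final heap: [5, 13, 19, 27, 43]


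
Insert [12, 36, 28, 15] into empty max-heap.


Insert 12: [12]
Insert 36: [36, 12]
Insert 28: [36, 12, 28]
Insert 15: [36, 15, 28, 12]

Final heap: [36, 15, 28, 12]


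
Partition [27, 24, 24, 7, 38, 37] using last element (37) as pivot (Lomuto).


Pivot: 37
  27 <= 37: advance i (no swap)
  24 <= 37: advance i (no swap)
  24 <= 37: advance i (no swap)
  7 <= 37: advance i (no swap)
Place pivot at 4: [27, 24, 24, 7, 37, 38]

Partitioned: [27, 24, 24, 7, 37, 38]


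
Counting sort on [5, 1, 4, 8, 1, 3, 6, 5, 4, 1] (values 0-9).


Input: [5, 1, 4, 8, 1, 3, 6, 5, 4, 1]
Counts: [0, 3, 0, 1, 2, 2, 1, 0, 1, 0]

Sorted: [1, 1, 1, 3, 4, 4, 5, 5, 6, 8]


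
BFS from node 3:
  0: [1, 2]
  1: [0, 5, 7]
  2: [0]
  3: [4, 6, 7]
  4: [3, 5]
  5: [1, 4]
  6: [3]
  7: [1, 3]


Visit 3, enqueue [4, 6, 7]
Visit 4, enqueue [5]
Visit 6, enqueue []
Visit 7, enqueue [1]
Visit 5, enqueue []
Visit 1, enqueue [0]
Visit 0, enqueue [2]
Visit 2, enqueue []

BFS order: [3, 4, 6, 7, 5, 1, 0, 2]


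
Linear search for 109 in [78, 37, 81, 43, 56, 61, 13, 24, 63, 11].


i=0: 78!=109
i=1: 37!=109
i=2: 81!=109
i=3: 43!=109
i=4: 56!=109
i=5: 61!=109
i=6: 13!=109
i=7: 24!=109
i=8: 63!=109
i=9: 11!=109

Not found, 10 comps


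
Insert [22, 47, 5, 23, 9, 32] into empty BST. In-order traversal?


Insert 22: root
Insert 47: R from 22
Insert 5: L from 22
Insert 23: R from 22 -> L from 47
Insert 9: L from 22 -> R from 5
Insert 32: R from 22 -> L from 47 -> R from 23

In-order: [5, 9, 22, 23, 32, 47]


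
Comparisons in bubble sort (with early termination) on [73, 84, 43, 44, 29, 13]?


Algorithm: bubble sort (with early termination)
Input: [73, 84, 43, 44, 29, 13]
Sorted: [13, 29, 43, 44, 73, 84]

15


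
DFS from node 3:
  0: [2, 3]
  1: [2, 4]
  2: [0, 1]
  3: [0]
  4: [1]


Visit 3, push [0]
Visit 0, push [2]
Visit 2, push [1]
Visit 1, push [4]
Visit 4, push []

DFS order: [3, 0, 2, 1, 4]


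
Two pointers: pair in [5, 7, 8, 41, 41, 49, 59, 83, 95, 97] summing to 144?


lo=0(5)+hi=9(97)=102
lo=1(7)+hi=9(97)=104
lo=2(8)+hi=9(97)=105
lo=3(41)+hi=9(97)=138
lo=4(41)+hi=9(97)=138
lo=5(49)+hi=9(97)=146
lo=5(49)+hi=8(95)=144

Yes: 49+95=144


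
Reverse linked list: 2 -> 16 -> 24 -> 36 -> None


Step 1: curr=2, set curr.next=prev(None) | reversed so far: 2
Step 2: curr=16, set curr.next=prev(2) | reversed so far: 16 -> 2
Step 3: curr=24, set curr.next=prev(16) | reversed so far: 24 -> 16 -> 2
Step 4: curr=36, set curr.next=prev(24) | reversed so far: 36 -> 24 -> 16 -> 2

36 -> 24 -> 16 -> 2 -> None


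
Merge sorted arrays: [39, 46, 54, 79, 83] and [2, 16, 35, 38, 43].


Take 2 from B
Take 16 from B
Take 35 from B
Take 38 from B
Take 39 from A
Take 43 from B

Merged: [2, 16, 35, 38, 39, 43, 46, 54, 79, 83]


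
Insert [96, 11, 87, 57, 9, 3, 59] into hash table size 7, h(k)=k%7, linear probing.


Insert 96: h=5 -> slot 5
Insert 11: h=4 -> slot 4
Insert 87: h=3 -> slot 3
Insert 57: h=1 -> slot 1
Insert 9: h=2 -> slot 2
Insert 3: h=3, 3 probes -> slot 6
Insert 59: h=3, 4 probes -> slot 0

Table: [59, 57, 9, 87, 11, 96, 3]


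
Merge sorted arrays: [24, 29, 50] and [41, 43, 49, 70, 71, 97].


Take 24 from A
Take 29 from A
Take 41 from B
Take 43 from B
Take 49 from B
Take 50 from A

Merged: [24, 29, 41, 43, 49, 50, 70, 71, 97]


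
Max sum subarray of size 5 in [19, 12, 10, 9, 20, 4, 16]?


[0:5]: 70
[1:6]: 55
[2:7]: 59

Max: 70 at [0:5]


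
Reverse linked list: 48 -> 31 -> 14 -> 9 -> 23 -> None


Step 1: curr=48, set curr.next=prev(None) | reversed so far: 48
Step 2: curr=31, set curr.next=prev(48) | reversed so far: 31 -> 48
Step 3: curr=14, set curr.next=prev(31) | reversed so far: 14 -> 31 -> 48
Step 4: curr=9, set curr.next=prev(14) | reversed so far: 9 -> 14 -> 31 -> 48
Step 5: curr=23, set curr.next=prev(9) | reversed so far: 23 -> 9 -> 14 -> 31 -> 48

23 -> 9 -> 14 -> 31 -> 48 -> None


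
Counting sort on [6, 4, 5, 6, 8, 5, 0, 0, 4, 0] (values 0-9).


Input: [6, 4, 5, 6, 8, 5, 0, 0, 4, 0]
Counts: [3, 0, 0, 0, 2, 2, 2, 0, 1, 0]

Sorted: [0, 0, 0, 4, 4, 5, 5, 6, 6, 8]


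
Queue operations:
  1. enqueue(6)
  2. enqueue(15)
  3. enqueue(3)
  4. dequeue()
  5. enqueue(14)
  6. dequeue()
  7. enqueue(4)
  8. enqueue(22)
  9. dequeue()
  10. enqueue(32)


enqueue(6) -> [6]
enqueue(15) -> [6, 15]
enqueue(3) -> [6, 15, 3]
dequeue()->6, [15, 3]
enqueue(14) -> [15, 3, 14]
dequeue()->15, [3, 14]
enqueue(4) -> [3, 14, 4]
enqueue(22) -> [3, 14, 4, 22]
dequeue()->3, [14, 4, 22]
enqueue(32) -> [14, 4, 22, 32]

Final queue: [14, 4, 22, 32]


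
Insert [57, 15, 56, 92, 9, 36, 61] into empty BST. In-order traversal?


Insert 57: root
Insert 15: L from 57
Insert 56: L from 57 -> R from 15
Insert 92: R from 57
Insert 9: L from 57 -> L from 15
Insert 36: L from 57 -> R from 15 -> L from 56
Insert 61: R from 57 -> L from 92

In-order: [9, 15, 36, 56, 57, 61, 92]


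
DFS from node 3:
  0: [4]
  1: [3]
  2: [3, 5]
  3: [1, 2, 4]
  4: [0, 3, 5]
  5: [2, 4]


Visit 3, push [4, 2, 1]
Visit 1, push []
Visit 2, push [5]
Visit 5, push [4]
Visit 4, push [0]
Visit 0, push []

DFS order: [3, 1, 2, 5, 4, 0]


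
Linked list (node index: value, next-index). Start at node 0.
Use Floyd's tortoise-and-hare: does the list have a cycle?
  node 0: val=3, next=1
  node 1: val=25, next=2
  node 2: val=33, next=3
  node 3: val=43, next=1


Floyd's tortoise (slow, +1) and hare (fast, +2):
  init: slow=0, fast=0
  step 1: slow=1, fast=2
  step 2: slow=2, fast=1
  step 3: slow=3, fast=3
  slow == fast at node 3: cycle detected

Cycle: yes


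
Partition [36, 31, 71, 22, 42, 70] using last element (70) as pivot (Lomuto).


Pivot: 70
  36 <= 70: advance i (no swap)
  31 <= 70: advance i (no swap)
  22 <= 70: swap -> [36, 31, 22, 71, 42, 70]
  42 <= 70: swap -> [36, 31, 22, 42, 71, 70]
Place pivot at 4: [36, 31, 22, 42, 70, 71]

Partitioned: [36, 31, 22, 42, 70, 71]


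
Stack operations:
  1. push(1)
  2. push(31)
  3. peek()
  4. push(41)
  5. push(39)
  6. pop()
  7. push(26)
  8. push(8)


push(1) -> [1]
push(31) -> [1, 31]
peek()->31
push(41) -> [1, 31, 41]
push(39) -> [1, 31, 41, 39]
pop()->39, [1, 31, 41]
push(26) -> [1, 31, 41, 26]
push(8) -> [1, 31, 41, 26, 8]

Final stack: [1, 31, 41, 26, 8]


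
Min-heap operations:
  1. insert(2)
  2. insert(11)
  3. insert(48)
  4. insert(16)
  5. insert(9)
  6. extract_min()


insert(2) -> [2]
insert(11) -> [2, 11]
insert(48) -> [2, 11, 48]
insert(16) -> [2, 11, 48, 16]
insert(9) -> [2, 9, 48, 16, 11]
extract_min()->2, [9, 11, 48, 16]

Final heap: [9, 11, 48, 16]


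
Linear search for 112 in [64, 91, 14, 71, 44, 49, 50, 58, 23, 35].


i=0: 64!=112
i=1: 91!=112
i=2: 14!=112
i=3: 71!=112
i=4: 44!=112
i=5: 49!=112
i=6: 50!=112
i=7: 58!=112
i=8: 23!=112
i=9: 35!=112

Not found, 10 comps


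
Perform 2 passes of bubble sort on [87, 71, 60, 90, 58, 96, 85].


Initial: [87, 71, 60, 90, 58, 96, 85]
Pass 1: [71, 60, 87, 58, 90, 85, 96] (4 swaps)
Pass 2: [60, 71, 58, 87, 85, 90, 96] (3 swaps)

After 2 passes: [60, 71, 58, 87, 85, 90, 96]


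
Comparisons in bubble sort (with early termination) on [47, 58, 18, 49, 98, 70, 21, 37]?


Algorithm: bubble sort (with early termination)
Input: [47, 58, 18, 49, 98, 70, 21, 37]
Sorted: [18, 21, 37, 47, 49, 58, 70, 98]

27


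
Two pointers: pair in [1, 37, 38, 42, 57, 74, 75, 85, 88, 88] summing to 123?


lo=0(1)+hi=9(88)=89
lo=1(37)+hi=9(88)=125
lo=1(37)+hi=8(88)=125
lo=1(37)+hi=7(85)=122
lo=2(38)+hi=7(85)=123

Yes: 38+85=123


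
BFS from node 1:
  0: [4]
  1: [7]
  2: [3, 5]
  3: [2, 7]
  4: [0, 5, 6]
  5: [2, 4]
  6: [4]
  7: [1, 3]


Visit 1, enqueue [7]
Visit 7, enqueue [3]
Visit 3, enqueue [2]
Visit 2, enqueue [5]
Visit 5, enqueue [4]
Visit 4, enqueue [0, 6]
Visit 0, enqueue []
Visit 6, enqueue []

BFS order: [1, 7, 3, 2, 5, 4, 0, 6]


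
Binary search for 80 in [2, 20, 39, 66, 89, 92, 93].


Step 1: lo=0, hi=6, mid=3, val=66
Step 2: lo=4, hi=6, mid=5, val=92
Step 3: lo=4, hi=4, mid=4, val=89

Not found


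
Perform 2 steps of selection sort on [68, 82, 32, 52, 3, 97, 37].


Initial: [68, 82, 32, 52, 3, 97, 37]
Step 1: min=3 at 4
  Swap: [3, 82, 32, 52, 68, 97, 37]
Step 2: min=32 at 2
  Swap: [3, 32, 82, 52, 68, 97, 37]

After 2 steps: [3, 32, 82, 52, 68, 97, 37]


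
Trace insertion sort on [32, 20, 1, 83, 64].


Initial: [32, 20, 1, 83, 64]
Insert 20: [20, 32, 1, 83, 64]
Insert 1: [1, 20, 32, 83, 64]
Insert 83: [1, 20, 32, 83, 64]
Insert 64: [1, 20, 32, 64, 83]

Sorted: [1, 20, 32, 64, 83]


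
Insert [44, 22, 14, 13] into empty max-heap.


Insert 44: [44]
Insert 22: [44, 22]
Insert 14: [44, 22, 14]
Insert 13: [44, 22, 14, 13]

Final heap: [44, 22, 14, 13]


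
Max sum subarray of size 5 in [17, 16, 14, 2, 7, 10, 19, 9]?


[0:5]: 56
[1:6]: 49
[2:7]: 52
[3:8]: 47

Max: 56 at [0:5]


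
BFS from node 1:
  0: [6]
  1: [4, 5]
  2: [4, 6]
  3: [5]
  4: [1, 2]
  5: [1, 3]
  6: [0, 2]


Visit 1, enqueue [4, 5]
Visit 4, enqueue [2]
Visit 5, enqueue [3]
Visit 2, enqueue [6]
Visit 3, enqueue []
Visit 6, enqueue [0]
Visit 0, enqueue []

BFS order: [1, 4, 5, 2, 3, 6, 0]


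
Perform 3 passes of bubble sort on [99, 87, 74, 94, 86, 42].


Initial: [99, 87, 74, 94, 86, 42]
Pass 1: [87, 74, 94, 86, 42, 99] (5 swaps)
Pass 2: [74, 87, 86, 42, 94, 99] (3 swaps)
Pass 3: [74, 86, 42, 87, 94, 99] (2 swaps)

After 3 passes: [74, 86, 42, 87, 94, 99]


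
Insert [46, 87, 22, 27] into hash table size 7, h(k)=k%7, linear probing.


Insert 46: h=4 -> slot 4
Insert 87: h=3 -> slot 3
Insert 22: h=1 -> slot 1
Insert 27: h=6 -> slot 6

Table: [None, 22, None, 87, 46, None, 27]


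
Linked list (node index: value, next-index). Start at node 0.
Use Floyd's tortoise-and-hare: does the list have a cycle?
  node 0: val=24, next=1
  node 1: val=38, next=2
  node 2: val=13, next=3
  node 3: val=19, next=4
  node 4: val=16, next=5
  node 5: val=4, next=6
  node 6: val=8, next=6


Floyd's tortoise (slow, +1) and hare (fast, +2):
  init: slow=0, fast=0
  step 1: slow=1, fast=2
  step 2: slow=2, fast=4
  step 3: slow=3, fast=6
  step 4: slow=4, fast=6
  step 5: slow=5, fast=6
  step 6: slow=6, fast=6
  slow == fast at node 6: cycle detected

Cycle: yes
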